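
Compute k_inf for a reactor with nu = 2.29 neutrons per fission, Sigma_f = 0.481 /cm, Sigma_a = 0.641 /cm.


k_inf = nu * Sigma_f / Sigma_a
k_inf = 2.29 * 0.481 / 0.641
k_inf = 1.7184

1.7184


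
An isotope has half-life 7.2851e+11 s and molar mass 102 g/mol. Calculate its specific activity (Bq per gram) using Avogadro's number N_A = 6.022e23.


lambda = ln(2) / t_half = ln(2) / 7.2851e+11 = 9.514587e-13 /s
SA = lambda * N_A / M
SA = 9.514587e-13 * 6.022e23 / 102
SA = 5.6173e+09 Bq/g

5.6173e+09


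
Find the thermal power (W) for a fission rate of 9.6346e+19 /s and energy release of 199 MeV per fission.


P = fission_rate * E_MeV * 1.602e-13
P = 9.6346e+19 * 199 * 1.602e-13
P = 3.0715e+09 W

3.0715e+09


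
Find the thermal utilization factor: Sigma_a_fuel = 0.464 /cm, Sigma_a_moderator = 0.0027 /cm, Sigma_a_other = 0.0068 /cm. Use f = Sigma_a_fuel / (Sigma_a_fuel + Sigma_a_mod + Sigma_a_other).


f = Sigma_a_fuel / (Sigma_a_fuel + Sigma_a_mod + Sigma_a_other)
f = 0.464 / (0.464 + 0.0027 + 0.0068)
f = 0.97994

0.97994


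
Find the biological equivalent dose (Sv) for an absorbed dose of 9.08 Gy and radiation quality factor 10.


H = D * Q
H = 9.08 * 10
H = 90.800 Sv

90.800


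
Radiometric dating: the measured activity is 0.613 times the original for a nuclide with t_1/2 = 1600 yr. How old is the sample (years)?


lambda = ln(2) / t_half = ln(2) / 1600 = 4.332170e-04 /yr
t = -ln(A/A0) / lambda
t = -ln(0.613) / 4.332170e-04
t = 1129.7 yr

1129.7


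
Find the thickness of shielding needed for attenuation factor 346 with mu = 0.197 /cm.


x = ln(factor) / mu
x = ln(346) / 0.197
x = 29.677 cm

29.677


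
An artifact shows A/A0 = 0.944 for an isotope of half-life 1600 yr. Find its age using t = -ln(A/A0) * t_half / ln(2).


lambda = ln(2) / t_half = ln(2) / 1600 = 4.332170e-04 /yr
t = -ln(A/A0) / lambda
t = -ln(0.944) / 4.332170e-04
t = 133.03 yr

133.03


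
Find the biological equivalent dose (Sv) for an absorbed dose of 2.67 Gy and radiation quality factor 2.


H = D * Q
H = 2.67 * 2
H = 5.3400 Sv

5.3400


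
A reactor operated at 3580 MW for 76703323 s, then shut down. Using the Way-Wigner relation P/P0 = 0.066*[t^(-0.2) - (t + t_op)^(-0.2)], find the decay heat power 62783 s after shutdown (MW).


P/P0 = 0.066 * [t^(-0.2) - (t + t_op)^(-0.2)]
P/P0 = 0.066 * [62783^(-0.2) - (62783 + 76703323)^(-0.2)]
P/P0 = 0.066 * [0.1097568 - 0.02648293] = 0.005496075
P = 3580 * 0.005496075 = 19.676 MW

19.676


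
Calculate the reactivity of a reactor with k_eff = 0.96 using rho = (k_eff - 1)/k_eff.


rho = (k_eff - 1) / k_eff
rho = (0.96 - 1) / 0.96
rho = -0.041667

-0.041667


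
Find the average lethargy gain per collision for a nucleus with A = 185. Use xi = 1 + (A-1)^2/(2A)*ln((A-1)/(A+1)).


xi = 1 + (A-1)^2/(2A) * ln((A-1)/(A+1))
xi = 1 + (185-1)^2/(2*185) * ln((185-1)/(185 +1))
xi = 0.010772

0.010772


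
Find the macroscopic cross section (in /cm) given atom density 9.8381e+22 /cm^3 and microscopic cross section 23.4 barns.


Sigma = N * sigma_barns * 1e-24
Sigma = 9.8381e+22 * 23.4 * 1e-24
Sigma = 2.3021 /cm

2.3021


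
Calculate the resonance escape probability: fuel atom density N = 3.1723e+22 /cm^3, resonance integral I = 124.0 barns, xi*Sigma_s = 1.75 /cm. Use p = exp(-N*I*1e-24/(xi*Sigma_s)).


p = exp(-N * I * 1e-24 / (xi*Sigma_s))
p = exp(-3.1723e+22 * 124.0 * 1e-24 / 1.75)
p = 0.10563

0.10563


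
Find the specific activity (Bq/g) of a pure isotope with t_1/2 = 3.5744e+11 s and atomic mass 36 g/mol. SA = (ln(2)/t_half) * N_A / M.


lambda = ln(2) / t_half = ln(2) / 3.5744e+11 = 1.939199e-12 /s
SA = lambda * N_A / M
SA = 1.939199e-12 * 6.022e23 / 36
SA = 3.2438e+10 Bq/g

3.2438e+10


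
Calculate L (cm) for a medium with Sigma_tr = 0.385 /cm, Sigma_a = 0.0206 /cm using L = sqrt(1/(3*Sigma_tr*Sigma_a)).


D = 1 / (3 * Sigma_tr) = 1 / (3 * 0.385) = 0.8658009 cm
L = sqrt(D / Sigma_a)
L = sqrt(0.8658009 / 0.0206)
L = 6.4830 cm

6.4830


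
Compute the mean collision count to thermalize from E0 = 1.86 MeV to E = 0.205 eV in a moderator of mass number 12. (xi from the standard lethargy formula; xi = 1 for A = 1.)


xi = 1 + (A-1)^2/(2A)*ln((A-1)/(A+1)) = 0.1577690 (for A = 12)
n = ln(E0/E) / xi
n = ln(1.86e6 / 0.205) / 0.1577690
n = ln(9.073171e+06) / 0.1577690 = 101.55

101.55


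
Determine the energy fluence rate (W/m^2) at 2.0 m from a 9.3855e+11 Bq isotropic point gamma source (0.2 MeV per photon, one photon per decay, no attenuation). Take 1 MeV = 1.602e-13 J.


psi = A * E * 1.602e-13 / (4*pi*r^2)
psi = 9.3855e+11 * 0.2 * 1.602e-13 / (4*pi*2.0^2)
psi = 5.9825e-04 W/m^2

5.9825e-04


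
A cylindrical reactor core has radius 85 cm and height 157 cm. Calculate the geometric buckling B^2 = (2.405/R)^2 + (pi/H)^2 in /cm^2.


B^2 = (2.405/R)^2 + (pi/H)^2
B^2 = (2.405/85)^2 + (pi/157)^2
B^2 = 0.0012010 /cm^2

0.0012010


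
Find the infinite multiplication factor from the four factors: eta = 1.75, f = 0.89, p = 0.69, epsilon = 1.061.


k_inf = eta * f * p * epsilon
k_inf = 1.75 * 0.89 * 0.69 * 1.061
k_inf = 1.1402

1.1402


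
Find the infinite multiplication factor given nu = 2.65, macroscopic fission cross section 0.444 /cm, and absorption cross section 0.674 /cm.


k_inf = nu * Sigma_f / Sigma_a
k_inf = 2.65 * 0.444 / 0.674
k_inf = 1.7457

1.7457


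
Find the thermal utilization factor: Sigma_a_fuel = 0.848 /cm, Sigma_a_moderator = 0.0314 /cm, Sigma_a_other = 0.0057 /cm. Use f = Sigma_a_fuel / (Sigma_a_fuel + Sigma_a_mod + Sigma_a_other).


f = Sigma_a_fuel / (Sigma_a_fuel + Sigma_a_mod + Sigma_a_other)
f = 0.848 / (0.848 + 0.0314 + 0.0057)
f = 0.95808

0.95808


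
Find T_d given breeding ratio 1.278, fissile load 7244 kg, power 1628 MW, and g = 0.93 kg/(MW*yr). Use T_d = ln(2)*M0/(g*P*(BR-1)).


Breeding gain G = BR - 1 = 1.278 - 1 = 0.278
Fissile production rate = g * P * G = 0.93 * 1628 * 0.278 = 420.90312 kg/yr
T_d = ln(2) * M0 / (g * P * G)
T_d = ln(2) * 7244 / 420.90312 = 11.929 yr

11.929


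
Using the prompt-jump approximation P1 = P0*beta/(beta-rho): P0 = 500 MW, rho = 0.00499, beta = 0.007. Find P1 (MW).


P1/P0 = beta / (beta - rho)
P1/P0 = 0.007 / (0.007 - 0.00499) = 3.482587
P1 = 500 * 3.482587 = 1741.3 MW

1741.3


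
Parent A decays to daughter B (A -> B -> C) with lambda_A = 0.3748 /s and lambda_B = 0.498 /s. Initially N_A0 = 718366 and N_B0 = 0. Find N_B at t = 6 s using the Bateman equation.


N_B(t) = lambda_A * N_A0 / (lambda_B - lambda_A) * [exp(-lambda_A*t) - exp(-lambda_B*t)]
exp(-0.3748*6) = 0.1055258; exp(-0.498*6) = 0.05038811
N_B = 0.3748 * 718366 / (0.498 - 0.3748) * (0.1055258 - 0.05038811)
N_B = 120499

120499


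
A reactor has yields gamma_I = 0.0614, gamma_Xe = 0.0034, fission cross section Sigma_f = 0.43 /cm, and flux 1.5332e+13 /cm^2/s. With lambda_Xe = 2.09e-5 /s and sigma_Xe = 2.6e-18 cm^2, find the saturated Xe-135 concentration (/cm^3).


Xe_eq = (gamma_I + gamma_Xe) * Sigma_f * phi / (lambda_Xe + sigma_Xe * phi)
Numerator = (0.0614 + 0.0034) * 0.43 * 1.5332e+13 = 4.272108e+11
Denominator = 2.09e-5 + 2.6e-18 * 1.5332e+13 = 6.076320e-05
Xe_eq = 4.272108e+11 / 6.076320e-05 = 7.0307e+15 /cm^3

7.0307e+15


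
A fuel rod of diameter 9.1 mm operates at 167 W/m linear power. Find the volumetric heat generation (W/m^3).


r = D / 2 / 1000 = 9.1 / 2 / 1000 = 0.00455 m
q''' = q' / (pi * r^2)
q''' = 167 / (pi * 0.00455^2)
q''' = 2.5677e+06 W/m^3

2.5677e+06


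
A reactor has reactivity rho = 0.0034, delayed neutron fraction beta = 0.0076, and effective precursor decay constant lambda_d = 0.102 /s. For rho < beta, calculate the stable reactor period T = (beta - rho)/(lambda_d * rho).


T = (beta - rho) / (lambda_d * rho)
T = (0.0076 - 0.0034) / (0.102 * 0.0034)
T = 12.111 s

12.111


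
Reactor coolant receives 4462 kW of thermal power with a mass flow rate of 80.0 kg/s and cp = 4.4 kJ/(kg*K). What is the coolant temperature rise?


dT = Q / (m_dot * cp)
dT = 4462 / (80.0 * 4.4)
dT = 12.676 C

12.676


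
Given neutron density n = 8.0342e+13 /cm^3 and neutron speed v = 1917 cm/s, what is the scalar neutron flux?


phi = n * v
phi = 8.0342e+13 * 1917
phi = 1.5402e+17 /cm^2/s

1.5402e+17


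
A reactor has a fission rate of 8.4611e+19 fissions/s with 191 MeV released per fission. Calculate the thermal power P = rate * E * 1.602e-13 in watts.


P = fission_rate * E_MeV * 1.602e-13
P = 8.4611e+19 * 191 * 1.602e-13
P = 2.5889e+09 W

2.5889e+09


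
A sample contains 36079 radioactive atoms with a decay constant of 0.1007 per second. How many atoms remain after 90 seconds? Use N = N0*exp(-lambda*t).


N = N0 * exp(-lambda * t)
N = 36079 * exp(-0.1007 * 90)
N = 4.1806

4.1806


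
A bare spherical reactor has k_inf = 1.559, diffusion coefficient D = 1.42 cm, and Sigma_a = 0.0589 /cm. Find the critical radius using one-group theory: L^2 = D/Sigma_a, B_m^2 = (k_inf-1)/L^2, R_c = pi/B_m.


L^2 = D / Sigma_a = 1.42 / 0.0589 = 24.10866 cm^2
B_m^2 = (k_inf - 1) / L^2 = (1.559 - 1) / 24.10866 = 0.02318669 /cm^2
For a bare sphere: B_g = pi/R, so R_c = pi / sqrt(B_m^2)
R_c = pi / sqrt(0.02318669) = 20.631 cm

20.631


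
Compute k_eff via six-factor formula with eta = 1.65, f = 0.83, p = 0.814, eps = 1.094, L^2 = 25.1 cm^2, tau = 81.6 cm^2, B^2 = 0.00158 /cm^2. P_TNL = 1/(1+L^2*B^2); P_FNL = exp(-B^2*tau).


k_inf = eta*f*p*eps = 1.65*0.83*0.814*1.094 = 1.219562
P_TNL = 1/(1 + L^2*B^2) = 1/(1 + 25.1*0.00158) = 0.9618548
P_FNL = exp(-B^2*tau) = exp(-0.00158*81.6) = 0.8790373
k_eff = k_inf * P_TNL * P_FNL = 1.219562 * 0.9618548 * 0.8790373
k_eff = 1.0311

1.0311


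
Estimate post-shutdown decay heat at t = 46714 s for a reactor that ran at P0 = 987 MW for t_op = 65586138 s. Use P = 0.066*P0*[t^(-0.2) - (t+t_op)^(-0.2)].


P/P0 = 0.066 * [t^(-0.2) - (t + t_op)^(-0.2)]
P/P0 = 0.066 * [46714^(-0.2) - (46714 + 65586138)^(-0.2)]
P/P0 = 0.066 * [0.1164423 - 0.02732598] = 0.005881677
P = 987 * 0.005881677 = 5.8052 MW

5.8052


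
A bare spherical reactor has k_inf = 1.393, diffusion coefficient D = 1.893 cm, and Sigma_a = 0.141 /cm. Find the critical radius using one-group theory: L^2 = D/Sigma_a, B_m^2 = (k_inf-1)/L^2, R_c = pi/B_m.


L^2 = D / Sigma_a = 1.893 / 0.141 = 13.42553 cm^2
B_m^2 = (k_inf - 1) / L^2 = (1.393 - 1) / 13.42553 = 0.02927259 /cm^2
For a bare sphere: B_g = pi/R, so R_c = pi / sqrt(B_m^2)
R_c = pi / sqrt(0.02927259) = 18.362 cm

18.362


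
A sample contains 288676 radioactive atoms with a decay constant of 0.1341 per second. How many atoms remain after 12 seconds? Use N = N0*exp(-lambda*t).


N = N0 * exp(-lambda * t)
N = 288676 * exp(-0.1341 * 12)
N = 57749

57749


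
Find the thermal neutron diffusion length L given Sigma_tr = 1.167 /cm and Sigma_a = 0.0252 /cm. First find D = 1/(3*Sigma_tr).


D = 1 / (3 * Sigma_tr) = 1 / (3 * 1.167) = 0.2856327 cm
L = sqrt(D / Sigma_a)
L = sqrt(0.2856327 / 0.0252)
L = 3.3667 cm

3.3667


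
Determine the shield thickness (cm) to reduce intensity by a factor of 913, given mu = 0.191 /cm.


x = ln(factor) / mu
x = ln(913) / 0.191
x = 35.690 cm

35.690


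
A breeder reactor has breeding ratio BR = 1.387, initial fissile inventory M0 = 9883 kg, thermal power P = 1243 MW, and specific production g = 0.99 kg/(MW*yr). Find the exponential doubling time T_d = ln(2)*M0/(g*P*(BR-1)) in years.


Breeding gain G = BR - 1 = 1.387 - 1 = 0.387
Fissile production rate = g * P * G = 0.99 * 1243 * 0.387 = 476.23059 kg/yr
T_d = ln(2) * M0 / (g * P * G)
T_d = ln(2) * 9883 / 476.23059 = 14.385 yr

14.385


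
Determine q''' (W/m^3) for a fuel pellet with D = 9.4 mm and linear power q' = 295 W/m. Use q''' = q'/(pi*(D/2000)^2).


r = D / 2 / 1000 = 9.4 / 2 / 1000 = 0.0047 m
q''' = q' / (pi * r^2)
q''' = 295 / (pi * 0.0047^2)
q''' = 4.2509e+06 W/m^3

4.2509e+06


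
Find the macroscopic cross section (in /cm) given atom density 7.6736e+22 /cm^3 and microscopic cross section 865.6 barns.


Sigma = N * sigma_barns * 1e-24
Sigma = 7.6736e+22 * 865.6 * 1e-24
Sigma = 66.423 /cm

66.423


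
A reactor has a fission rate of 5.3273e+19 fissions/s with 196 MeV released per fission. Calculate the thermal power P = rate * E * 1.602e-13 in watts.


P = fission_rate * E_MeV * 1.602e-13
P = 5.3273e+19 * 196 * 1.602e-13
P = 1.6727e+09 W

1.6727e+09


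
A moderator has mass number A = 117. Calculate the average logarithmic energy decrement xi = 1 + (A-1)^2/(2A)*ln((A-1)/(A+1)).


xi = 1 + (A-1)^2/(2A) * ln((A-1)/(A+1))
xi = 1 + (117-1)^2/(2*117) * ln((117-1)/(117 +1))
xi = 0.016997

0.016997


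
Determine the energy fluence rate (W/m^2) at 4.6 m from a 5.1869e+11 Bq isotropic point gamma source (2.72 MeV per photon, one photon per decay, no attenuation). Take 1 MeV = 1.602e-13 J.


psi = A * E * 1.602e-13 / (4*pi*r^2)
psi = 5.1869e+11 * 2.72 * 1.602e-13 / (4*pi*4.6^2)
psi = 8.4999e-04 W/m^2

8.4999e-04


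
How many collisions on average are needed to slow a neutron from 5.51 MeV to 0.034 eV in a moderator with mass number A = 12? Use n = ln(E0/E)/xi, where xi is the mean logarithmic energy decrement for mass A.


xi = 1 + (A-1)^2/(2A)*ln((A-1)/(A+1)) = 0.1577690 (for A = 12)
n = ln(E0/E) / xi
n = ln(5.51e6 / 0.034) / 0.1577690
n = ln(1.620588e+08) / 0.1577690 = 119.82

119.82


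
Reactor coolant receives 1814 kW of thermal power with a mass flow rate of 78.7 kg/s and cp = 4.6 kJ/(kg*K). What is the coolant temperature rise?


dT = Q / (m_dot * cp)
dT = 1814 / (78.7 * 4.6)
dT = 5.0108 C

5.0108


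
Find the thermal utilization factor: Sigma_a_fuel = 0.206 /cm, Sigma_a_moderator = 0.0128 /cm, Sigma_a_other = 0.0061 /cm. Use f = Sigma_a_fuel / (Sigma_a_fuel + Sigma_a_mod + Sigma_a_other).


f = Sigma_a_fuel / (Sigma_a_fuel + Sigma_a_mod + Sigma_a_other)
f = 0.206 / (0.206 + 0.0128 + 0.0061)
f = 0.91596

0.91596


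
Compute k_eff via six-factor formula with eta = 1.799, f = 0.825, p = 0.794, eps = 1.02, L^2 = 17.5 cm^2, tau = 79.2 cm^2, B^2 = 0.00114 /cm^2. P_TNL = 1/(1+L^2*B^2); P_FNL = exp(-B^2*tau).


k_inf = eta*f*p*eps = 1.799*0.825*0.794*1.02 = 1.202004
P_TNL = 1/(1 + L^2*B^2) = 1/(1 + 17.5*0.00114) = 0.9804402
P_FNL = exp(-B^2*tau) = exp(-0.00114*79.2) = 0.9136680
k_eff = k_inf * P_TNL * P_FNL = 1.202004 * 0.9804402 * 0.9136680
k_eff = 1.0768

1.0768


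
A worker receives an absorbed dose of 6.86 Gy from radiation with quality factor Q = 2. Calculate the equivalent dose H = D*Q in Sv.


H = D * Q
H = 6.86 * 2
H = 13.720 Sv

13.720


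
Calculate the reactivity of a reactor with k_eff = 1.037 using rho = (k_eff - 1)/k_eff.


rho = (k_eff - 1) / k_eff
rho = (1.037 - 1) / 1.037
rho = 0.035680

0.035680


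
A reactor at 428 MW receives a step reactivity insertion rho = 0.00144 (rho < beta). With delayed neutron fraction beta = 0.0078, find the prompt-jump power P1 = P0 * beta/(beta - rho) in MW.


P1/P0 = beta / (beta - rho)
P1/P0 = 0.0078 / (0.0078 - 0.00144) = 1.226415
P1 = 428 * 1.226415 = 524.91 MW

524.91


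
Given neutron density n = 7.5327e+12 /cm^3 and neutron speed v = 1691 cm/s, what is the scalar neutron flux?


phi = n * v
phi = 7.5327e+12 * 1691
phi = 1.2738e+16 /cm^2/s

1.2738e+16


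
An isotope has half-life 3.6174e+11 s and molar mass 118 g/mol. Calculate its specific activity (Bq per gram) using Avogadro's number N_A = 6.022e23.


lambda = ln(2) / t_half = ln(2) / 3.6174e+11 = 1.916147e-12 /s
SA = lambda * N_A / M
SA = 1.916147e-12 * 6.022e23 / 118
SA = 9.7788e+09 Bq/g

9.7788e+09


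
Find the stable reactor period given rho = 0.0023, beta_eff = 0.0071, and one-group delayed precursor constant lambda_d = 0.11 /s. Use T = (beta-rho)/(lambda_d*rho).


T = (beta - rho) / (lambda_d * rho)
T = (0.0071 - 0.0023) / (0.11 * 0.0023)
T = 18.972 s

18.972


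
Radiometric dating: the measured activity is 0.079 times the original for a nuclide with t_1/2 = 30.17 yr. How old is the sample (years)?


lambda = ln(2) / t_half = ln(2) / 30.17 = 0.02297472 /yr
t = -ln(A/A0) / lambda
t = -ln(0.079) / 0.02297472
t = 110.48 yr

110.48


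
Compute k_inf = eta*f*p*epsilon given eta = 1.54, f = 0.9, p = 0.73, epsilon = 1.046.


k_inf = eta * f * p * epsilon
k_inf = 1.54 * 0.9 * 0.73 * 1.046
k_inf = 1.0583

1.0583


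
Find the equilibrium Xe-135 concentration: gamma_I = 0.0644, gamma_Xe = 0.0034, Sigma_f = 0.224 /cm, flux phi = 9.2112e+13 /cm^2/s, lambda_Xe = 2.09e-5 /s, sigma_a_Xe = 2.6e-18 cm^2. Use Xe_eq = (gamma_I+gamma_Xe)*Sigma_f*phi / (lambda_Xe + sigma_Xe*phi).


Xe_eq = (gamma_I + gamma_Xe) * Sigma_f * phi / (lambda_Xe + sigma_Xe * phi)
Numerator = (0.0644 + 0.0034) * 0.224 * 9.2112e+13 = 1.398923e+12
Denominator = 2.09e-5 + 2.6e-18 * 9.2112e+13 = 2.603912e-04
Xe_eq = 1.398923e+12 / 2.603912e-04 = 5.3724e+15 /cm^3

5.3724e+15


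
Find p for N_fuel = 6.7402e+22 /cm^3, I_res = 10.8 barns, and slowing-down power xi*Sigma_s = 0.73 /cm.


p = exp(-N * I * 1e-24 / (xi*Sigma_s))
p = exp(-6.7402e+22 * 10.8 * 1e-24 / 0.73)
p = 0.36892

0.36892


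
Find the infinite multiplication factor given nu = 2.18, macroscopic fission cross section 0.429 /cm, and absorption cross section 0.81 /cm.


k_inf = nu * Sigma_f / Sigma_a
k_inf = 2.18 * 0.429 / 0.81
k_inf = 1.1546

1.1546


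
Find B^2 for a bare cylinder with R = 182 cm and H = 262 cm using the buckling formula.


B^2 = (2.405/R)^2 + (pi/H)^2
B^2 = (2.405/182)^2 + (pi/262)^2
B^2 = 3.1840e-04 /cm^2

3.1840e-04


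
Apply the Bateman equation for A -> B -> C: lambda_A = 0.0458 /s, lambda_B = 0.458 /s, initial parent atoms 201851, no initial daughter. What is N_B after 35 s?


N_B(t) = lambda_A * N_A0 / (lambda_B - lambda_A) * [exp(-lambda_A*t) - exp(-lambda_B*t)]
exp(-0.0458*35) = 0.2012917; exp(-0.458*35) = 1.092093e-07
N_B = 0.0458 * 201851 / (0.458 - 0.0458) * (0.2012917 - 1.092093e-07)
N_B = 4514.5

4514.5


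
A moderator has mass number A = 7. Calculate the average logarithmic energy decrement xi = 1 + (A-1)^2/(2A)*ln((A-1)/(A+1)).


xi = 1 + (A-1)^2/(2A) * ln((A-1)/(A+1))
xi = 1 + (7-1)^2/(2*7) * ln((7-1)/(7 +1))
xi = 0.26025

0.26025


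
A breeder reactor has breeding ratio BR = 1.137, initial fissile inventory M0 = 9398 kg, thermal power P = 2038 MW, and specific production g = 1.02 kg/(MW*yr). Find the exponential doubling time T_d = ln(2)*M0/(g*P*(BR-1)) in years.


Breeding gain G = BR - 1 = 1.137 - 1 = 0.137
Fissile production rate = g * P * G = 1.02 * 2038 * 0.137 = 284.79012 kg/yr
T_d = ln(2) * M0 / (g * P * G)
T_d = ln(2) * 9398 / 284.79012 = 22.874 yr

22.874


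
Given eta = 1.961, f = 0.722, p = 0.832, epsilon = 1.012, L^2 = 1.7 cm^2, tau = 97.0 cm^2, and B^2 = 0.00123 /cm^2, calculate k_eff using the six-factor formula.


k_inf = eta*f*p*eps = 1.961*0.722*0.832*1.012 = 1.192116
P_TNL = 1/(1 + L^2*B^2) = 1/(1 + 1.7*0.00123) = 0.9979134
P_FNL = exp(-B^2*tau) = exp(-0.00123*97.0) = 0.8875326
k_eff = k_inf * P_TNL * P_FNL = 1.192116 * 0.9979134 * 0.8875326
k_eff = 1.0558

1.0558


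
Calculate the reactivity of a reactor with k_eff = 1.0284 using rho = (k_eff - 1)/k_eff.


rho = (k_eff - 1) / k_eff
rho = (1.0284 - 1) / 1.0284
rho = 0.027616

0.027616


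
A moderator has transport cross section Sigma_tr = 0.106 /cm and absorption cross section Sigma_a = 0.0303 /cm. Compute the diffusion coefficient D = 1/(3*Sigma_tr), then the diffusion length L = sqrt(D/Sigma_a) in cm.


D = 1 / (3 * Sigma_tr) = 1 / (3 * 0.106) = 3.144654 cm
L = sqrt(D / Sigma_a)
L = sqrt(3.144654 / 0.0303)
L = 10.187 cm

10.187


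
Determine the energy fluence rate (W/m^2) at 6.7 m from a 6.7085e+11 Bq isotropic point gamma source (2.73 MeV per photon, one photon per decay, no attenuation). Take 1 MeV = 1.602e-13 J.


psi = A * E * 1.602e-13 / (4*pi*r^2)
psi = 6.7085e+11 * 2.73 * 1.602e-13 / (4*pi*6.7^2)
psi = 5.2011e-04 W/m^2

5.2011e-04


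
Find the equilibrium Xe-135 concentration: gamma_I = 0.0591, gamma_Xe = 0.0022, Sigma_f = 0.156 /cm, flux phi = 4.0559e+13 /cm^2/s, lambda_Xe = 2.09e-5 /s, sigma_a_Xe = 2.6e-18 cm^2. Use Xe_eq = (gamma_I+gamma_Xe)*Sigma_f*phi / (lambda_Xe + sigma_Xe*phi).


Xe_eq = (gamma_I + gamma_Xe) * Sigma_f * phi / (lambda_Xe + sigma_Xe * phi)
Numerator = (0.0591 + 0.0022) * 0.156 * 4.0559e+13 = 3.878576e+11
Denominator = 2.09e-5 + 2.6e-18 * 4.0559e+13 = 1.263534e-04
Xe_eq = 3.878576e+11 / 1.263534e-04 = 3.0696e+15 /cm^3

3.0696e+15


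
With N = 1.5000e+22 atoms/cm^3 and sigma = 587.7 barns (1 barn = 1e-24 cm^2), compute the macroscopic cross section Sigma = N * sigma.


Sigma = N * sigma_barns * 1e-24
Sigma = 1.5000e+22 * 587.7 * 1e-24
Sigma = 8.8155 /cm

8.8155


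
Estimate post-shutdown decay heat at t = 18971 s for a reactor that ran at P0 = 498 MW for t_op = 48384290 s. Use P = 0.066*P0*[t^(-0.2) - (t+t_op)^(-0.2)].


P/P0 = 0.066 * [t^(-0.2) - (t + t_op)^(-0.2)]
P/P0 = 0.066 * [18971^(-0.2) - (18971 + 48384290)^(-0.2)]
P/P0 = 0.066 * [0.1394383 - 0.02904190] = 0.007286162
P = 498 * 0.007286162 = 3.6285 MW

3.6285


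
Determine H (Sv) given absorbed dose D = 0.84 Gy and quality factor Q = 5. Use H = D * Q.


H = D * Q
H = 0.84 * 5
H = 4.2000 Sv

4.2000


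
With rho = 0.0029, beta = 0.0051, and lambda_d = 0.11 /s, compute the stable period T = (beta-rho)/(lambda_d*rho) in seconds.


T = (beta - rho) / (lambda_d * rho)
T = (0.0051 - 0.0029) / (0.11 * 0.0029)
T = 6.8966 s

6.8966


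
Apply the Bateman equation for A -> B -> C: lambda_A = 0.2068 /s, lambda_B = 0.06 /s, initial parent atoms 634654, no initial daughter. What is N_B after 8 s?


N_B(t) = lambda_A * N_A0 / (lambda_B - lambda_A) * [exp(-lambda_A*t) - exp(-lambda_B*t)]
exp(-0.2068*8) = 0.1912067; exp(-0.06*8) = 0.6187834
N_B = 0.2068 * 634654 / (0.06 - 0.2068) * (0.1912067 - 0.6187834)
N_B = 382275

382275


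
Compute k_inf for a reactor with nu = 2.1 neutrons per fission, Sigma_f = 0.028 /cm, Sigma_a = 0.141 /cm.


k_inf = nu * Sigma_f / Sigma_a
k_inf = 2.1 * 0.028 / 0.141
k_inf = 0.41702

0.41702


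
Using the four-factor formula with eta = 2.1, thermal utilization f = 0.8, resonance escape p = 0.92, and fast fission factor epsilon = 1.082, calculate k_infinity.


k_inf = eta * f * p * epsilon
k_inf = 2.1 * 0.8 * 0.92 * 1.082
k_inf = 1.6723

1.6723


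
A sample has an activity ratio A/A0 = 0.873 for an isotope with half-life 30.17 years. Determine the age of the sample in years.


lambda = ln(2) / t_half = ln(2) / 30.17 = 0.02297472 /yr
t = -ln(A/A0) / lambda
t = -ln(0.873) / 0.02297472
t = 5.9117 yr

5.9117


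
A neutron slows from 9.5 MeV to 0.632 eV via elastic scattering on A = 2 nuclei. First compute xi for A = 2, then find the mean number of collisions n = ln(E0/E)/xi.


xi = 1 + (A-1)^2/(2A)*ln((A-1)/(A+1)) = 0.7253469 (for A = 2)
n = ln(E0/E) / xi
n = ln(9.5e6 / 0.632) / 0.7253469
n = ln(1.503165e+07) / 0.7253469 = 22.783

22.783


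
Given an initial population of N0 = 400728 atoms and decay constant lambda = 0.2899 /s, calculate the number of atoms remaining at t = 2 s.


N = N0 * exp(-lambda * t)
N = 400728 * exp(-0.2899 * 2)
N = 224412

224412


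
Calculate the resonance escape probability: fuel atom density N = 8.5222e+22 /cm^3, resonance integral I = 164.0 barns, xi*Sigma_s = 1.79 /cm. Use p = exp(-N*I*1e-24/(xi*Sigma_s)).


p = exp(-N * I * 1e-24 / (xi*Sigma_s))
p = exp(-8.5222e+22 * 164.0 * 1e-24 / 1.79)
p = 4.0645e-04

4.0645e-04


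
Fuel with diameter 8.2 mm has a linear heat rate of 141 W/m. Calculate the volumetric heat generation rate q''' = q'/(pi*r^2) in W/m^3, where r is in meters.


r = D / 2 / 1000 = 8.2 / 2 / 1000 = 0.0041 m
q''' = q' / (pi * r^2)
q''' = 141 / (pi * 0.0041^2)
q''' = 2.6699e+06 W/m^3

2.6699e+06


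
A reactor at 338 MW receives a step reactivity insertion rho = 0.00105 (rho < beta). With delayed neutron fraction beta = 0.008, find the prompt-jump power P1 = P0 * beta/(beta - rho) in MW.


P1/P0 = beta / (beta - rho)
P1/P0 = 0.008 / (0.008 - 0.00105) = 1.151079
P1 = 338 * 1.151079 = 389.06 MW

389.06


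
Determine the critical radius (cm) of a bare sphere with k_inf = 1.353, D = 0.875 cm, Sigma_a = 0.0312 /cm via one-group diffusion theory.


L^2 = D / Sigma_a = 0.875 / 0.0312 = 28.04487 cm^2
B_m^2 = (k_inf - 1) / L^2 = (1.353 - 1) / 28.04487 = 0.01258697 /cm^2
For a bare sphere: B_g = pi/R, so R_c = pi / sqrt(B_m^2)
R_c = pi / sqrt(0.01258697) = 28.002 cm

28.002


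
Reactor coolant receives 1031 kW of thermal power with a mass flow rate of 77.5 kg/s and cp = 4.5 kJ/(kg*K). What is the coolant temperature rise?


dT = Q / (m_dot * cp)
dT = 1031 / (77.5 * 4.5)
dT = 2.9563 C

2.9563


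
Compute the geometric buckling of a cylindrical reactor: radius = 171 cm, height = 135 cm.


B^2 = (2.405/R)^2 + (pi/H)^2
B^2 = (2.405/171)^2 + (pi/135)^2
B^2 = 7.3935e-04 /cm^2

7.3935e-04


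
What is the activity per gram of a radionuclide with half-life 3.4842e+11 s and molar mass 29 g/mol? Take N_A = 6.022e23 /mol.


lambda = ln(2) / t_half = ln(2) / 3.4842e+11 = 1.989401e-12 /s
SA = lambda * N_A / M
SA = 1.989401e-12 * 6.022e23 / 29
SA = 4.1311e+10 Bq/g

4.1311e+10


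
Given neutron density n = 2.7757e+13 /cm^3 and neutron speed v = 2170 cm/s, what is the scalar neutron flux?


phi = n * v
phi = 2.7757e+13 * 2170
phi = 6.0233e+16 /cm^2/s

6.0233e+16


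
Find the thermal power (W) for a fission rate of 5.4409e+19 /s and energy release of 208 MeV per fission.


P = fission_rate * E_MeV * 1.602e-13
P = 5.4409e+19 * 208 * 1.602e-13
P = 1.8130e+09 W

1.8130e+09


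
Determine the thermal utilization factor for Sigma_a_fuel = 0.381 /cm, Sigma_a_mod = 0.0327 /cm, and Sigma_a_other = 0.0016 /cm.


f = Sigma_a_fuel / (Sigma_a_fuel + Sigma_a_mod + Sigma_a_other)
f = 0.381 / (0.381 + 0.0327 + 0.0016)
f = 0.91741

0.91741


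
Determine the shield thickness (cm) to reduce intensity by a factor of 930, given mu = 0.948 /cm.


x = ln(factor) / mu
x = ln(930) / 0.948
x = 7.2101 cm

7.2101


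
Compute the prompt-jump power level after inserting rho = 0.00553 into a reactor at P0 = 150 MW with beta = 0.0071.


P1/P0 = beta / (beta - rho)
P1/P0 = 0.0071 / (0.0071 - 0.00553) = 4.522293
P1 = 150 * 4.522293 = 678.34 MW

678.34


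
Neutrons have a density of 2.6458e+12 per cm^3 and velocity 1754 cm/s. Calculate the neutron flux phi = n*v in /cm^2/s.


phi = n * v
phi = 2.6458e+12 * 1754
phi = 4.6407e+15 /cm^2/s

4.6407e+15


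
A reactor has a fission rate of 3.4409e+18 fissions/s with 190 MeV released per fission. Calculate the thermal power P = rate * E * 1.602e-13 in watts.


P = fission_rate * E_MeV * 1.602e-13
P = 3.4409e+18 * 190 * 1.602e-13
P = 1.0473e+08 W

1.0473e+08


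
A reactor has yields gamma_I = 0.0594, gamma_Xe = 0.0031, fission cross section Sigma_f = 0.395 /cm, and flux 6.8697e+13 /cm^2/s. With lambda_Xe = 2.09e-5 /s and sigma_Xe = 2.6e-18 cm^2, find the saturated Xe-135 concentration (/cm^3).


Xe_eq = (gamma_I + gamma_Xe) * Sigma_f * phi / (lambda_Xe + sigma_Xe * phi)
Numerator = (0.0594 + 0.0031) * 0.395 * 6.8697e+13 = 1.695957e+12
Denominator = 2.09e-5 + 2.6e-18 * 6.8697e+13 = 1.995122e-04
Xe_eq = 1.695957e+12 / 1.995122e-04 = 8.5005e+15 /cm^3

8.5005e+15


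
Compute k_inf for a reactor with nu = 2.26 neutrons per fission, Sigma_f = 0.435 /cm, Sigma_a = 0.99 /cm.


k_inf = nu * Sigma_f / Sigma_a
k_inf = 2.26 * 0.435 / 0.99
k_inf = 0.99303

0.99303


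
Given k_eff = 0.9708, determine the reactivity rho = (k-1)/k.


rho = (k_eff - 1) / k_eff
rho = (0.9708 - 1) / 0.9708
rho = -0.030078

-0.030078


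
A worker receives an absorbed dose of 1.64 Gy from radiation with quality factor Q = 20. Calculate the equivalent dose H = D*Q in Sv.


H = D * Q
H = 1.64 * 20
H = 32.800 Sv

32.800


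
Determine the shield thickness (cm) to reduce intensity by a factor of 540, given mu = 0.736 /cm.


x = ln(factor) / mu
x = ln(540) / 0.736
x = 8.5483 cm

8.5483


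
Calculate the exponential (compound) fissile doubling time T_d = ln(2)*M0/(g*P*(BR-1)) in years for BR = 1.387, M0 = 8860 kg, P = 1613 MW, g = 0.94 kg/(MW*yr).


Breeding gain G = BR - 1 = 1.387 - 1 = 0.387
Fissile production rate = g * P * G = 0.94 * 1613 * 0.387 = 586.77714 kg/yr
T_d = ln(2) * M0 / (g * P * G)
T_d = ln(2) * 8860 / 586.77714 = 10.466 yr

10.466


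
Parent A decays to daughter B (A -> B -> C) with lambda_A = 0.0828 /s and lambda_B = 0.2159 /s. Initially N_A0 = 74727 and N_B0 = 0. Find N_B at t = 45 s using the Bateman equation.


N_B(t) = lambda_A * N_A0 / (lambda_B - lambda_A) * [exp(-lambda_A*t) - exp(-lambda_B*t)]
exp(-0.0828*45) = 0.02408900; exp(-0.2159*45) = 6.034092e-05
N_B = 0.0828 * 74727 / (0.2159 - 0.0828) * (0.02408900 - 6.034092e-05)
N_B = 1117.0

1117.0


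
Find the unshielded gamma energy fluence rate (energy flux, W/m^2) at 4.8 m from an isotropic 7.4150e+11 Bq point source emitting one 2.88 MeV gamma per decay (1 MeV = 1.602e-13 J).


psi = A * E * 1.602e-13 / (4*pi*r^2)
psi = 7.4150e+11 * 2.88 * 1.602e-13 / (4*pi*4.8^2)
psi = 0.0011816 W/m^2

0.0011816


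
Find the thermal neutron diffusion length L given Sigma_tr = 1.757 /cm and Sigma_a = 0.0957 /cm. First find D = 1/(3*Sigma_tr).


D = 1 / (3 * Sigma_tr) = 1 / (3 * 1.757) = 0.1897173 cm
L = sqrt(D / Sigma_a)
L = sqrt(0.1897173 / 0.0957)
L = 1.4080 cm

1.4080


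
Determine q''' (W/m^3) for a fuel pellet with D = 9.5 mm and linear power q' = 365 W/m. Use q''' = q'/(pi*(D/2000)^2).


r = D / 2 / 1000 = 9.5 / 2 / 1000 = 0.00475 m
q''' = q' / (pi * r^2)
q''' = 365 / (pi * 0.00475^2)
q''' = 5.1494e+06 W/m^3

5.1494e+06


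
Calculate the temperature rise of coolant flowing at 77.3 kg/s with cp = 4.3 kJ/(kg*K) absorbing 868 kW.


dT = Q / (m_dot * cp)
dT = 868 / (77.3 * 4.3)
dT = 2.6114 C

2.6114


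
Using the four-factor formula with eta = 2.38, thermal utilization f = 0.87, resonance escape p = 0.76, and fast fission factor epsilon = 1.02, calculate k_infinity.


k_inf = eta * f * p * epsilon
k_inf = 2.38 * 0.87 * 0.76 * 1.02
k_inf = 1.6051

1.6051


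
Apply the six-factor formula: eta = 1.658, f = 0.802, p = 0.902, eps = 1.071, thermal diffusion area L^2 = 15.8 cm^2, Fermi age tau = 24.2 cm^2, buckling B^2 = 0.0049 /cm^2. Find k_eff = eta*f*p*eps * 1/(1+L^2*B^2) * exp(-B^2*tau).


k_inf = eta*f*p*eps = 1.658*0.802*0.902*1.071 = 1.284562
P_TNL = 1/(1 + L^2*B^2) = 1/(1 + 15.8*0.0049) = 0.9281432
P_FNL = exp(-B^2*tau) = exp(-0.0049*24.2) = 0.8881808
k_eff = k_inf * P_TNL * P_FNL = 1.284562 * 0.9281432 * 0.8881808
k_eff = 1.0589

1.0589


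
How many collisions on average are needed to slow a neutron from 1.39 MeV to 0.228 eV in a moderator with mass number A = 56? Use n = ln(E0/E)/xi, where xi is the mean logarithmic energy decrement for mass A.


xi = 1 + (A-1)^2/(2A)*ln((A-1)/(A+1)) = 0.03529286 (for A = 56)
n = ln(E0/E) / xi
n = ln(1.39e6 / 0.228) / 0.03529286
n = ln(6.096491e+06) / 0.03529286 = 442.67

442.67


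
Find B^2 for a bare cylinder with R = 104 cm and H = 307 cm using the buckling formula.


B^2 = (2.405/R)^2 + (pi/H)^2
B^2 = (2.405/104)^2 + (pi/307)^2
B^2 = 6.3948e-04 /cm^2

6.3948e-04


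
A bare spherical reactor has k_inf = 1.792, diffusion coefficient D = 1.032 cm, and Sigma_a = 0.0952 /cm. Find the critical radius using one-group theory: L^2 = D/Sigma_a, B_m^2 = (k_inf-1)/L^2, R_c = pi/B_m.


L^2 = D / Sigma_a = 1.032 / 0.0952 = 10.84034 cm^2
B_m^2 = (k_inf - 1) / L^2 = (1.792 - 1) / 10.84034 = 0.07306044 /cm^2
For a bare sphere: B_g = pi/R, so R_c = pi / sqrt(B_m^2)
R_c = pi / sqrt(0.07306044) = 11.623 cm

11.623


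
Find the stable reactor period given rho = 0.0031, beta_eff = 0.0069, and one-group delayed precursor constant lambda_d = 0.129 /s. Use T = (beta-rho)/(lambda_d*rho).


T = (beta - rho) / (lambda_d * rho)
T = (0.0069 - 0.0031) / (0.129 * 0.0031)
T = 9.5024 s

9.5024


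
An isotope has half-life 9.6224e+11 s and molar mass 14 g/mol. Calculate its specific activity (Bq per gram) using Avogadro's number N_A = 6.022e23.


lambda = ln(2) / t_half = ln(2) / 9.6224e+11 = 7.203475e-13 /s
SA = lambda * N_A / M
SA = 7.203475e-13 * 6.022e23 / 14
SA = 3.0985e+10 Bq/g

3.0985e+10


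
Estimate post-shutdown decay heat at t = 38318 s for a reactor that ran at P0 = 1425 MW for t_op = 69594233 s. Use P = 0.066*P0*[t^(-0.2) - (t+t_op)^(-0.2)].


P/P0 = 0.066 * [t^(-0.2) - (t + t_op)^(-0.2)]
P/P0 = 0.066 * [38318^(-0.2) - (38318 + 69594233)^(-0.2)]
P/P0 = 0.066 * [0.1211489 - 0.02700459] = 0.006213524
P = 1425 * 0.006213524 = 8.8543 MW

8.8543


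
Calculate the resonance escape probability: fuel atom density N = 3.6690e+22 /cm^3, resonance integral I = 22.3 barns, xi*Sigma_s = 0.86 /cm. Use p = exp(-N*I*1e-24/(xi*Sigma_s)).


p = exp(-N * I * 1e-24 / (xi*Sigma_s))
p = exp(-3.6690e+22 * 22.3 * 1e-24 / 0.86)
p = 0.38621

0.38621


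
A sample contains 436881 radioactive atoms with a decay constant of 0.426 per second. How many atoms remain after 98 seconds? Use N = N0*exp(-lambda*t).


N = N0 * exp(-lambda * t)
N = 436881 * exp(-0.426 * 98)
N = 3.2317e-13

3.2317e-13


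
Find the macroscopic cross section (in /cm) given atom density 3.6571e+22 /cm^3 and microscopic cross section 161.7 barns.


Sigma = N * sigma_barns * 1e-24
Sigma = 3.6571e+22 * 161.7 * 1e-24
Sigma = 5.9135 /cm

5.9135


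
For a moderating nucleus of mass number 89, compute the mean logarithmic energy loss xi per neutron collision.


xi = 1 + (A-1)^2/(2A) * ln((A-1)/(A+1))
xi = 1 + (89-1)^2/(2*89) * ln((89-1)/(89 +1))
xi = 0.022305

0.022305


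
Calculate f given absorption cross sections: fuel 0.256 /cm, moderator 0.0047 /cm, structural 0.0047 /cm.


f = Sigma_a_fuel / (Sigma_a_fuel + Sigma_a_mod + Sigma_a_other)
f = 0.256 / (0.256 + 0.0047 + 0.0047)
f = 0.96458

0.96458


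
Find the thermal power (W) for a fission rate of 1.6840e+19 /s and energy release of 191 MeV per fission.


P = fission_rate * E_MeV * 1.602e-13
P = 1.6840e+19 * 191 * 1.602e-13
P = 5.1527e+08 W

5.1527e+08


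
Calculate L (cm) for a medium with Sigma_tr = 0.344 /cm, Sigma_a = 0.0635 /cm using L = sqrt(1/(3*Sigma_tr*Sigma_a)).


D = 1 / (3 * Sigma_tr) = 1 / (3 * 0.344) = 0.9689922 cm
L = sqrt(D / Sigma_a)
L = sqrt(0.9689922 / 0.0635)
L = 3.9064 cm

3.9064


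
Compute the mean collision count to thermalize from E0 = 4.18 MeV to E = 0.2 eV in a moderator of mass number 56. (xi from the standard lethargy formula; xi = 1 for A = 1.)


xi = 1 + (A-1)^2/(2A)*ln((A-1)/(A+1)) = 0.03529286 (for A = 56)
n = ln(E0/E) / xi
n = ln(4.18e6 / 0.2) / 0.03529286
n = ln(2.090000e+07) / 0.03529286 = 477.58

477.58


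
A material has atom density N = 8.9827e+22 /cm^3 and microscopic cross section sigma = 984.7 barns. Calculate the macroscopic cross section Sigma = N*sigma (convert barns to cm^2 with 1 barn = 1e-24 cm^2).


Sigma = N * sigma_barns * 1e-24
Sigma = 8.9827e+22 * 984.7 * 1e-24
Sigma = 88.453 /cm

88.453


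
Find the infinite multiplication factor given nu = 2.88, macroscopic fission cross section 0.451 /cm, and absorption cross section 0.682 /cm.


k_inf = nu * Sigma_f / Sigma_a
k_inf = 2.88 * 0.451 / 0.682
k_inf = 1.9045

1.9045


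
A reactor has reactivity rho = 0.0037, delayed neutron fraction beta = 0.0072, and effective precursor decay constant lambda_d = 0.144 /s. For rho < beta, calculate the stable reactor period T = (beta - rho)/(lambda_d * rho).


T = (beta - rho) / (lambda_d * rho)
T = (0.0072 - 0.0037) / (0.144 * 0.0037)
T = 6.5691 s

6.5691


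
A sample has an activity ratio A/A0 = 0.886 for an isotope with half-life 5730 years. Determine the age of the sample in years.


lambda = ln(2) / t_half = ln(2) / 5730 = 1.209681e-04 /yr
t = -ln(A/A0) / lambda
t = -ln(0.886) / 1.209681e-04
t = 1000.6 yr

1000.6


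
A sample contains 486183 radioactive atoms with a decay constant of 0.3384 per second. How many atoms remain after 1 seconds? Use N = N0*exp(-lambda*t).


N = N0 * exp(-lambda * t)
N = 486183 * exp(-0.3384 * 1)
N = 346605

346605


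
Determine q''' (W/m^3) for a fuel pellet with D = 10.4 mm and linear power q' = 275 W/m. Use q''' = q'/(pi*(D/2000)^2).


r = D / 2 / 1000 = 10.4 / 2 / 1000 = 0.0052 m
q''' = q' / (pi * r^2)
q''' = 275 / (pi * 0.0052^2)
q''' = 3.2372e+06 W/m^3

3.2372e+06


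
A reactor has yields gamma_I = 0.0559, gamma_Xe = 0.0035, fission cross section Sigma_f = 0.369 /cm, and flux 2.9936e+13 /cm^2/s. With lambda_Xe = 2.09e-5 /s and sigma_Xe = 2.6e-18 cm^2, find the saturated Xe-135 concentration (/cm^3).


Xe_eq = (gamma_I + gamma_Xe) * Sigma_f * phi / (lambda_Xe + sigma_Xe * phi)
Numerator = (0.0559 + 0.0035) * 0.369 * 2.9936e+13 = 6.561552e+11
Denominator = 2.09e-5 + 2.6e-18 * 2.9936e+13 = 9.873360e-05
Xe_eq = 6.561552e+11 / 9.873360e-05 = 6.6457e+15 /cm^3

6.6457e+15


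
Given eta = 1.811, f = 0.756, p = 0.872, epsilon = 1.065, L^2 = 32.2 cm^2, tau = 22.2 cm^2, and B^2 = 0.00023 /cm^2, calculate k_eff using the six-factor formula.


k_inf = eta*f*p*eps = 1.811*0.756*0.872*1.065 = 1.271471
P_TNL = 1/(1 + L^2*B^2) = 1/(1 + 32.2*0.00023) = 0.9926484
P_FNL = exp(-B^2*tau) = exp(-0.00023*22.2) = 0.9949070
k_eff = k_inf * P_TNL * P_FNL = 1.271471 * 0.9926484 * 0.9949070
k_eff = 1.2557

1.2557


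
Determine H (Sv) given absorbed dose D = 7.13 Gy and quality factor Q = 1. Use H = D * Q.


H = D * Q
H = 7.13 * 1
H = 7.1300 Sv

7.1300


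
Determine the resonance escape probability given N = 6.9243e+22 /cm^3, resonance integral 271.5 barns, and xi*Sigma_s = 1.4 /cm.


p = exp(-N * I * 1e-24 / (xi*Sigma_s))
p = exp(-6.9243e+22 * 271.5 * 1e-24 / 1.4)
p = 1.4730e-06

1.4730e-06


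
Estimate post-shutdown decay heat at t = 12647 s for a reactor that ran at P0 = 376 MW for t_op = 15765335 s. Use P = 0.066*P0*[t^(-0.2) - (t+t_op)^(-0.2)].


P/P0 = 0.066 * [t^(-0.2) - (t + t_op)^(-0.2)]
P/P0 = 0.066 * [12647^(-0.2) - (12647 + 15765335)^(-0.2)]
P/P0 = 0.066 * [0.1512177 - 0.03634040] = 0.007581902
P = 376 * 0.007581902 = 2.8508 MW

2.8508


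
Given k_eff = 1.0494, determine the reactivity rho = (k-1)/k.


rho = (k_eff - 1) / k_eff
rho = (1.0494 - 1) / 1.0494
rho = 0.047075

0.047075


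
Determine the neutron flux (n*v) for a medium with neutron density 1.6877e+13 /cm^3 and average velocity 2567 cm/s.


phi = n * v
phi = 1.6877e+13 * 2567
phi = 4.3323e+16 /cm^2/s

4.3323e+16


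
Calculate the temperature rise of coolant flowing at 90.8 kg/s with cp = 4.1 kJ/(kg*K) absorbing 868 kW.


dT = Q / (m_dot * cp)
dT = 868 / (90.8 * 4.1)
dT = 2.3316 C

2.3316


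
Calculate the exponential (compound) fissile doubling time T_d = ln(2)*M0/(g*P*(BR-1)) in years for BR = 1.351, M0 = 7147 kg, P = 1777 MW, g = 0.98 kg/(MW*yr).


Breeding gain G = BR - 1 = 1.351 - 1 = 0.351
Fissile production rate = g * P * G = 0.98 * 1777 * 0.351 = 611.25246 kg/yr
T_d = ln(2) * M0 / (g * P * G)
T_d = ln(2) * 7147 / 611.25246 = 8.1045 yr

8.1045


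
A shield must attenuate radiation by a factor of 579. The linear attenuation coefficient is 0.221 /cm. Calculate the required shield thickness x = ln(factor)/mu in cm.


x = ln(factor) / mu
x = ln(579) / 0.221
x = 28.784 cm

28.784


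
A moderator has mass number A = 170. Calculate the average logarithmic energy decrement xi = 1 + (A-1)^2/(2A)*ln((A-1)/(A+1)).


xi = 1 + (A-1)^2/(2A) * ln((A-1)/(A+1))
xi = 1 + (170-1)^2/(2*170) * ln((170-1)/(170 +1))
xi = 0.011719

0.011719


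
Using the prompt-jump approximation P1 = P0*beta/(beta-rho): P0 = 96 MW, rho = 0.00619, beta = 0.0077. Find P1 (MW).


P1/P0 = beta / (beta - rho)
P1/P0 = 0.0077 / (0.0077 - 0.00619) = 5.099338
P1 = 96 * 5.099338 = 489.54 MW

489.54


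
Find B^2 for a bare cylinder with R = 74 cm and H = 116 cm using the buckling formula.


B^2 = (2.405/R)^2 + (pi/H)^2
B^2 = (2.405/74)^2 + (pi/116)^2
B^2 = 0.0017897 /cm^2

0.0017897


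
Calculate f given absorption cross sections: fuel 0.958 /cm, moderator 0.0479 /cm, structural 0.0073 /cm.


f = Sigma_a_fuel / (Sigma_a_fuel + Sigma_a_mod + Sigma_a_other)
f = 0.958 / (0.958 + 0.0479 + 0.0073)
f = 0.94552

0.94552
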